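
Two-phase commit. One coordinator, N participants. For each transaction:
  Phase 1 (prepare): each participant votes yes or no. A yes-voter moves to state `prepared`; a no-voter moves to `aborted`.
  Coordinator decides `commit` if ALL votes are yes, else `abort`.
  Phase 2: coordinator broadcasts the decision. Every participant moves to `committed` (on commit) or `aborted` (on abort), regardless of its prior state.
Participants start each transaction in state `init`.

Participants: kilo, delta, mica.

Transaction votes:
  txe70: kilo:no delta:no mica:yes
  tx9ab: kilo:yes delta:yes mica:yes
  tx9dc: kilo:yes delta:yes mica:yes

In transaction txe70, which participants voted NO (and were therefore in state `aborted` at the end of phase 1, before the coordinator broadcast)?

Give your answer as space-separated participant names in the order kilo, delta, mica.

Txn txe70 phase 1: kilo no -> aborted; delta no -> aborted; mica yes -> prepared

Answer: kilo delta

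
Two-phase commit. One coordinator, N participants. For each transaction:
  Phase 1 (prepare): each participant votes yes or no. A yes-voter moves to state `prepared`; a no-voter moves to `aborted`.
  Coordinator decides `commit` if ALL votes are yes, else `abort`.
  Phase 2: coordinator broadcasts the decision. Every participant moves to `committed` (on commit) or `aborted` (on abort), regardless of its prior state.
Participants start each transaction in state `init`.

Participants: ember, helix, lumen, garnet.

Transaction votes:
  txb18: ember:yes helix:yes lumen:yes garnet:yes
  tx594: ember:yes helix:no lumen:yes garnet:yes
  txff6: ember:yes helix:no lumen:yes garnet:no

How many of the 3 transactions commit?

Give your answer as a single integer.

txb18: all yes -> commit (commits=1)
tx594: no from helix -> abort (commits=1)
txff6: no from helix, garnet -> abort (commits=1)

Answer: 1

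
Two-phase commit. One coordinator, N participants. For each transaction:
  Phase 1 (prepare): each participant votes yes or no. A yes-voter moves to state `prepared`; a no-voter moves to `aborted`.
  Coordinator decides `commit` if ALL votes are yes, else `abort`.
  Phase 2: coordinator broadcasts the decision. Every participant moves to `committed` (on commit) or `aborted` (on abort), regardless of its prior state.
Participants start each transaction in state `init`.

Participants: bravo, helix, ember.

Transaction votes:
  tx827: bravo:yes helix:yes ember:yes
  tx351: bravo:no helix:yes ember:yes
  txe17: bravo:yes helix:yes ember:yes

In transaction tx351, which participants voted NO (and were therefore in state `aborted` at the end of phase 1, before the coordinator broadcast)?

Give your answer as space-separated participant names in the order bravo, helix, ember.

Answer: bravo

Derivation:
Txn tx351 phase 1: bravo no -> aborted; helix yes -> prepared; ember yes -> prepared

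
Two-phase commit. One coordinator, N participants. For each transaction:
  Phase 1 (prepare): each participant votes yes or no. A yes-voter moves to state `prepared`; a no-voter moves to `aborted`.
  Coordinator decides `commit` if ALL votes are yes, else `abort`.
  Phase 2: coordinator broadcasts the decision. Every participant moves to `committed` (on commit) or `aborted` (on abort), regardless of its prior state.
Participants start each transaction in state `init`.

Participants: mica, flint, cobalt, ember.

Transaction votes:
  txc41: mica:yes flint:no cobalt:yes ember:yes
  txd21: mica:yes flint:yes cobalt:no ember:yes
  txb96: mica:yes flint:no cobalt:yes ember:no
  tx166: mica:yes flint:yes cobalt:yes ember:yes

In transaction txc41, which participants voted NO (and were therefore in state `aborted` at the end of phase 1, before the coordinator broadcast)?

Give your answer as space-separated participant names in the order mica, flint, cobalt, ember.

Answer: flint

Derivation:
Txn txc41 phase 1: mica yes -> prepared; flint no -> aborted; cobalt yes -> prepared; ember yes -> prepared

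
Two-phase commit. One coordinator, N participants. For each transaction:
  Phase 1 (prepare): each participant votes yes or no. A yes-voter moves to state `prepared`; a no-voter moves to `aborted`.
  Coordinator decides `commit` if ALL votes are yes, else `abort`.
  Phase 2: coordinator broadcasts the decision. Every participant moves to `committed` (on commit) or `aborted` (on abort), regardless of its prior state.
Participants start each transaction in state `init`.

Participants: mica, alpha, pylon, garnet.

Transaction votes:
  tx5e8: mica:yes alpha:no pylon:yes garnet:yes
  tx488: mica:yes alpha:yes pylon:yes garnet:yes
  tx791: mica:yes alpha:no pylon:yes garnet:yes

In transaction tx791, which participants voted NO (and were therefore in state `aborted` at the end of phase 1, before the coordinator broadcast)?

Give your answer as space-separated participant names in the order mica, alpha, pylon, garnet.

Txn tx791 phase 1: mica yes -> prepared; alpha no -> aborted; pylon yes -> prepared; garnet yes -> prepared

Answer: alpha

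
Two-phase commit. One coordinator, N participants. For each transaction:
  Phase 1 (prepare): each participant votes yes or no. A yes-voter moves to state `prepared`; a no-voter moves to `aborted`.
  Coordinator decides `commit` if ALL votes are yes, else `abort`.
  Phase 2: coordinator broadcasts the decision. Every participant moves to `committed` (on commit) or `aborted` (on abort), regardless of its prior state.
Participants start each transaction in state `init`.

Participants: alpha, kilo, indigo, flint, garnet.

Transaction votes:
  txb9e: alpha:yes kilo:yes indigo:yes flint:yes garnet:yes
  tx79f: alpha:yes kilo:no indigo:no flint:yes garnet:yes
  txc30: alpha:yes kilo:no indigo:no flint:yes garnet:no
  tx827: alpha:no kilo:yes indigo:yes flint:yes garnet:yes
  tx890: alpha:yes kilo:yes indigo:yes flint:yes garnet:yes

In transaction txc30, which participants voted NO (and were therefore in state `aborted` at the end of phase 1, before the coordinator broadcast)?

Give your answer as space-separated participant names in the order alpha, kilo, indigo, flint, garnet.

Txn txc30 phase 1: alpha yes -> prepared; kilo no -> aborted; indigo no -> aborted; flint yes -> prepared; garnet no -> aborted

Answer: kilo indigo garnet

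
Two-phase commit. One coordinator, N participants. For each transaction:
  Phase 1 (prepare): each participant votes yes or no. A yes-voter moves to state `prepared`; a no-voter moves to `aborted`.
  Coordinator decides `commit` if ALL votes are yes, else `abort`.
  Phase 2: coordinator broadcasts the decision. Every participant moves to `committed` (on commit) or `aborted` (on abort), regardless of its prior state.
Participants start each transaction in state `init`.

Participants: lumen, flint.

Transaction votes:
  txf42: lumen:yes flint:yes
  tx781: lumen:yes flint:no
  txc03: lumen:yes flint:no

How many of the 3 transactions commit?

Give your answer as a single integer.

txf42: all yes -> commit (commits=1)
tx781: no from flint -> abort (commits=1)
txc03: no from flint -> abort (commits=1)

Answer: 1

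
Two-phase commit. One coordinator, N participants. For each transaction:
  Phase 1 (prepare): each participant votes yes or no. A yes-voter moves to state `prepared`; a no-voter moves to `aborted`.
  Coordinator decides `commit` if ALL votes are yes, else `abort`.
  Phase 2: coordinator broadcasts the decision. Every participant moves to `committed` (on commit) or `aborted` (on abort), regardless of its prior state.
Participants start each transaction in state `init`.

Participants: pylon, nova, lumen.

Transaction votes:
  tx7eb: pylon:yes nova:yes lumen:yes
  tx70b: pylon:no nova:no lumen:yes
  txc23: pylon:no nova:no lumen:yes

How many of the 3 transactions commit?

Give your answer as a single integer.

tx7eb: all yes -> commit (commits=1)
tx70b: no from pylon, nova -> abort (commits=1)
txc23: no from pylon, nova -> abort (commits=1)

Answer: 1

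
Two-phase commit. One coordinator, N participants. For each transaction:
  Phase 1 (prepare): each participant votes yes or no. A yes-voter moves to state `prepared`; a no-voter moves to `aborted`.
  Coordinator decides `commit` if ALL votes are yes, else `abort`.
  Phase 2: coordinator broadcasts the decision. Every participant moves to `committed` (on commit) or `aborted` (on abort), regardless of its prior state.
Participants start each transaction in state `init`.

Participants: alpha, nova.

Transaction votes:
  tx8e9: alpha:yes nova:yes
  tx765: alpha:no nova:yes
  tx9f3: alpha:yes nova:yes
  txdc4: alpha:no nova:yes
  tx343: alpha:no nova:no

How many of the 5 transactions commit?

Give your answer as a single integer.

tx8e9: all yes -> commit (commits=1)
tx765: no from alpha -> abort (commits=1)
tx9f3: all yes -> commit (commits=2)
txdc4: no from alpha -> abort (commits=2)
tx343: no from alpha, nova -> abort (commits=2)

Answer: 2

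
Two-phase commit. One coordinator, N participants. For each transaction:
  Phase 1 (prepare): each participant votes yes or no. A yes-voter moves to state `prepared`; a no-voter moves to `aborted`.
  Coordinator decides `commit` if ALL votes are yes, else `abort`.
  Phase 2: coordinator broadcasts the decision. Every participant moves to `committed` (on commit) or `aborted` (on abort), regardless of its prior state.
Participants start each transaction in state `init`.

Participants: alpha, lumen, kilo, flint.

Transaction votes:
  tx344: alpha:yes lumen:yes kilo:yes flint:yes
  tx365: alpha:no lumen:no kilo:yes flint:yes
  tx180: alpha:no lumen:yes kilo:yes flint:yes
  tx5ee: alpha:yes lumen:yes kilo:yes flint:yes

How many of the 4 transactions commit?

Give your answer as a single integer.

Answer: 2

Derivation:
tx344: all yes -> commit (commits=1)
tx365: no from alpha, lumen -> abort (commits=1)
tx180: no from alpha -> abort (commits=1)
tx5ee: all yes -> commit (commits=2)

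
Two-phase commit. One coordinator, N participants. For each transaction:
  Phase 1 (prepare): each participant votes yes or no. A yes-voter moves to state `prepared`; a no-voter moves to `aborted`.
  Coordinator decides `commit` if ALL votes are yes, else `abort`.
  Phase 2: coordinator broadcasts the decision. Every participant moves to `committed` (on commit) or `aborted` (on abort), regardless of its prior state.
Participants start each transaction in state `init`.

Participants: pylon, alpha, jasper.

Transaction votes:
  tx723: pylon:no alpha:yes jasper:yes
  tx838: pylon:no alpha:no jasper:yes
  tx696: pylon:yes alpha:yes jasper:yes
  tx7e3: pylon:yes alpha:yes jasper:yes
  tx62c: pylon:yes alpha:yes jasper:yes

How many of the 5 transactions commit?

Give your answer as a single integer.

tx723: no from pylon -> abort (commits=0)
tx838: no from pylon, alpha -> abort (commits=0)
tx696: all yes -> commit (commits=1)
tx7e3: all yes -> commit (commits=2)
tx62c: all yes -> commit (commits=3)

Answer: 3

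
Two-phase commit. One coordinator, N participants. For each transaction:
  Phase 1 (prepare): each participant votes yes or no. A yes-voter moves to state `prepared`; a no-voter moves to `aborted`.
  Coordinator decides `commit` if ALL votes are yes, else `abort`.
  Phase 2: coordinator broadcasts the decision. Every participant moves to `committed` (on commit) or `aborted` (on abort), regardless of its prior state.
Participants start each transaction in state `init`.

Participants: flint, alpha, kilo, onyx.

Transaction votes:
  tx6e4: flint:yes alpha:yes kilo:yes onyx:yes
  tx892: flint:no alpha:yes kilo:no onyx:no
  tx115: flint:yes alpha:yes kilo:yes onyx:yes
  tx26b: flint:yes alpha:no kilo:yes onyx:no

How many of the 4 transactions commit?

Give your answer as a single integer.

Answer: 2

Derivation:
tx6e4: all yes -> commit (commits=1)
tx892: no from flint, kilo, onyx -> abort (commits=1)
tx115: all yes -> commit (commits=2)
tx26b: no from alpha, onyx -> abort (commits=2)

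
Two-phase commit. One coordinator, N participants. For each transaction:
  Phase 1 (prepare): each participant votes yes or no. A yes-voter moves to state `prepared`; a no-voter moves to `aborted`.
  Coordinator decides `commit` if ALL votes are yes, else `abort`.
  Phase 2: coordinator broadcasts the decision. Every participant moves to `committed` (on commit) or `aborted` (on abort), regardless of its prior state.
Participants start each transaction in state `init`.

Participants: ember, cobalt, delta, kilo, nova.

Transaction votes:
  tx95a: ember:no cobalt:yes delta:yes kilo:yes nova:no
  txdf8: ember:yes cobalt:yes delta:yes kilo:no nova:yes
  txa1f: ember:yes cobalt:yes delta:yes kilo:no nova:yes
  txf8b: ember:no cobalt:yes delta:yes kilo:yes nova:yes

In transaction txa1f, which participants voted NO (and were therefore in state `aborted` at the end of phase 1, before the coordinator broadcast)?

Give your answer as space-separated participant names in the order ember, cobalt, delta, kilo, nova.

Txn txa1f phase 1: ember yes -> prepared; cobalt yes -> prepared; delta yes -> prepared; kilo no -> aborted; nova yes -> prepared

Answer: kilo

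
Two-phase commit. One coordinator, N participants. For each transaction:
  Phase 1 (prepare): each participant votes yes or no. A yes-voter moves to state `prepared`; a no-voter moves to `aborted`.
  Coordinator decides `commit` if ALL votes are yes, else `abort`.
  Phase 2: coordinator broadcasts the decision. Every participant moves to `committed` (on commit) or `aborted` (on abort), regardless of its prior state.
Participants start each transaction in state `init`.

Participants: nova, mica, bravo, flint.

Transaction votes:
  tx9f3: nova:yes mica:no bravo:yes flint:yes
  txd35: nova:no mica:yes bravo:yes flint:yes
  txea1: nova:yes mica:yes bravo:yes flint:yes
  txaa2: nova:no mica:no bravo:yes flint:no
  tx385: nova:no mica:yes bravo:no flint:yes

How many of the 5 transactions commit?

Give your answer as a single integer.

Answer: 1

Derivation:
tx9f3: no from mica -> abort (commits=0)
txd35: no from nova -> abort (commits=0)
txea1: all yes -> commit (commits=1)
txaa2: no from nova, mica, flint -> abort (commits=1)
tx385: no from nova, bravo -> abort (commits=1)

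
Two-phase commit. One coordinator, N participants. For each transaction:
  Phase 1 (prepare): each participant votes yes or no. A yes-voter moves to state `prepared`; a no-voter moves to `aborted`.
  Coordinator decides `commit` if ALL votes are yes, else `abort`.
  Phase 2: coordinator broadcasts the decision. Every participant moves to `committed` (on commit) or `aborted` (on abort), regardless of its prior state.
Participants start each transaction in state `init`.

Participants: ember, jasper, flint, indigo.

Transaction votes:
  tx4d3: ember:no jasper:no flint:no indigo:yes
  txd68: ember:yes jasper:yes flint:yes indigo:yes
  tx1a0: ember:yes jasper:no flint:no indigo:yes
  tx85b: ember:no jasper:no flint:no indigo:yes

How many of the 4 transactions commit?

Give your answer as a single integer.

Answer: 1

Derivation:
tx4d3: no from ember, jasper, flint -> abort (commits=0)
txd68: all yes -> commit (commits=1)
tx1a0: no from jasper, flint -> abort (commits=1)
tx85b: no from ember, jasper, flint -> abort (commits=1)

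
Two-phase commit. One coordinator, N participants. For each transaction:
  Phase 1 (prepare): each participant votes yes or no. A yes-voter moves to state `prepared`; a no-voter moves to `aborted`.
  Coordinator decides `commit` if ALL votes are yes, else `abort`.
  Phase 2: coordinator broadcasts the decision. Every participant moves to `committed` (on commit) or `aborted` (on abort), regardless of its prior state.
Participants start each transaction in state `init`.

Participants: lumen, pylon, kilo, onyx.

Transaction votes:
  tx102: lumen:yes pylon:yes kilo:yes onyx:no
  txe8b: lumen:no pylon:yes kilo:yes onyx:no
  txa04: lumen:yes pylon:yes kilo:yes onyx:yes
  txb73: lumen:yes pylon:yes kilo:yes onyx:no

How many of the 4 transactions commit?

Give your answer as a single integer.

tx102: no from onyx -> abort (commits=0)
txe8b: no from lumen, onyx -> abort (commits=0)
txa04: all yes -> commit (commits=1)
txb73: no from onyx -> abort (commits=1)

Answer: 1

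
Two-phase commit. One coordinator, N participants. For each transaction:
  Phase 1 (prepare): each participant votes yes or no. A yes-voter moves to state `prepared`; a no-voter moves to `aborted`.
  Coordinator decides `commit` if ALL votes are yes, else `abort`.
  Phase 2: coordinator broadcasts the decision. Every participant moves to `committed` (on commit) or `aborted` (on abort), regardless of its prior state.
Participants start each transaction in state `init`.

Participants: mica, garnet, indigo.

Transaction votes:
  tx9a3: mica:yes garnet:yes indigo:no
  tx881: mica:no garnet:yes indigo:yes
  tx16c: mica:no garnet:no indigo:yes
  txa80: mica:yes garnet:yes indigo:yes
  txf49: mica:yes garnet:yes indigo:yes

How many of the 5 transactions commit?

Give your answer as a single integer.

tx9a3: no from indigo -> abort (commits=0)
tx881: no from mica -> abort (commits=0)
tx16c: no from mica, garnet -> abort (commits=0)
txa80: all yes -> commit (commits=1)
txf49: all yes -> commit (commits=2)

Answer: 2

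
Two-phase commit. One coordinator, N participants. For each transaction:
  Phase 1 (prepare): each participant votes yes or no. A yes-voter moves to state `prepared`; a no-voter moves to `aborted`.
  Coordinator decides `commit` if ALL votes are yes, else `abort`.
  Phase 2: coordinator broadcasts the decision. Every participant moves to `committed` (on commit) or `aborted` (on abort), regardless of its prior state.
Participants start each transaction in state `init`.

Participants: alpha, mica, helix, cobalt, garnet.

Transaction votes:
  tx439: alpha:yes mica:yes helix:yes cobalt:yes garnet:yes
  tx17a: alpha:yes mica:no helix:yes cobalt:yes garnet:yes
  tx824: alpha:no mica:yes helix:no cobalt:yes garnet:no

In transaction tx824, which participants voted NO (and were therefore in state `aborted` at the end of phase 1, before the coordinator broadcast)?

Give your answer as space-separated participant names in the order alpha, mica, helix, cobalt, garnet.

Answer: alpha helix garnet

Derivation:
Txn tx824 phase 1: alpha no -> aborted; mica yes -> prepared; helix no -> aborted; cobalt yes -> prepared; garnet no -> aborted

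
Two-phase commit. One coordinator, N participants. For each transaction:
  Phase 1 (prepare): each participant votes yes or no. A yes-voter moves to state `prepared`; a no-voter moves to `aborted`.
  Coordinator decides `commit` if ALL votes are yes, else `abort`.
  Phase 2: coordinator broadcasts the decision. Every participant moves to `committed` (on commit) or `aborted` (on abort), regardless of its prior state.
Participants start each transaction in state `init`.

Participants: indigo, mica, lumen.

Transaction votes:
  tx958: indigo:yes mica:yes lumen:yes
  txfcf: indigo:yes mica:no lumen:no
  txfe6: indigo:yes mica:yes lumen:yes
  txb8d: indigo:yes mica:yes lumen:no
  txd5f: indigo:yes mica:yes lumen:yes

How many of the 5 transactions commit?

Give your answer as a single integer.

tx958: all yes -> commit (commits=1)
txfcf: no from mica, lumen -> abort (commits=1)
txfe6: all yes -> commit (commits=2)
txb8d: no from lumen -> abort (commits=2)
txd5f: all yes -> commit (commits=3)

Answer: 3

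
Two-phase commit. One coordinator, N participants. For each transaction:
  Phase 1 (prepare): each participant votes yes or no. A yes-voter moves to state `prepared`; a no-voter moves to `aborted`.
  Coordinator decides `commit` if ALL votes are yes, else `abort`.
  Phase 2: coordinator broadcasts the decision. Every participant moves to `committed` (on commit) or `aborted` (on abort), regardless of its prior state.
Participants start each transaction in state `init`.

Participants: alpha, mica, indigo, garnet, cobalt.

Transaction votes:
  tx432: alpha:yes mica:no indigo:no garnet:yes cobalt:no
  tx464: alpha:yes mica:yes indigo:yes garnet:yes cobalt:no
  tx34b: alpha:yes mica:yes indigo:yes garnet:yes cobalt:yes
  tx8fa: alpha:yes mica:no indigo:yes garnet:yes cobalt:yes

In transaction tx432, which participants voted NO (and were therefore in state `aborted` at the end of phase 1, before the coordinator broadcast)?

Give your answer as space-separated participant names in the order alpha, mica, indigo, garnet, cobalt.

Answer: mica indigo cobalt

Derivation:
Txn tx432 phase 1: alpha yes -> prepared; mica no -> aborted; indigo no -> aborted; garnet yes -> prepared; cobalt no -> aborted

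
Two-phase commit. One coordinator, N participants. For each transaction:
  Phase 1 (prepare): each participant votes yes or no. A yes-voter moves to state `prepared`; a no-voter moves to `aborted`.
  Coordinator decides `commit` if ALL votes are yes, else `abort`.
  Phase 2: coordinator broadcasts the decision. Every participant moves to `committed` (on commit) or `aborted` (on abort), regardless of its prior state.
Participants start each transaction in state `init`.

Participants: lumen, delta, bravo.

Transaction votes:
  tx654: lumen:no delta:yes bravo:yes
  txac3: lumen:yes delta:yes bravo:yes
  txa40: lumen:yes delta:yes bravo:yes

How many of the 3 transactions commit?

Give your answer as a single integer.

tx654: no from lumen -> abort (commits=0)
txac3: all yes -> commit (commits=1)
txa40: all yes -> commit (commits=2)

Answer: 2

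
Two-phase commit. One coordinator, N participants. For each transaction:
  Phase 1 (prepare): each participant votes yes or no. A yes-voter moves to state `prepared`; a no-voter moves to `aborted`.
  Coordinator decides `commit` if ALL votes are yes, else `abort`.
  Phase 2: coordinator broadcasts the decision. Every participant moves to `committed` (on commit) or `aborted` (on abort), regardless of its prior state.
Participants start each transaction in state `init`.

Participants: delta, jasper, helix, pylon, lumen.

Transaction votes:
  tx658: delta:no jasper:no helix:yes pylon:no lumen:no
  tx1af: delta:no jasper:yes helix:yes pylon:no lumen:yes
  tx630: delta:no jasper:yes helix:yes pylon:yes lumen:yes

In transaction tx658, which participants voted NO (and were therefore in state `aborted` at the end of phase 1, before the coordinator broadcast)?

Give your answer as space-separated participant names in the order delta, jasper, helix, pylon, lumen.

Txn tx658 phase 1: delta no -> aborted; jasper no -> aborted; helix yes -> prepared; pylon no -> aborted; lumen no -> aborted

Answer: delta jasper pylon lumen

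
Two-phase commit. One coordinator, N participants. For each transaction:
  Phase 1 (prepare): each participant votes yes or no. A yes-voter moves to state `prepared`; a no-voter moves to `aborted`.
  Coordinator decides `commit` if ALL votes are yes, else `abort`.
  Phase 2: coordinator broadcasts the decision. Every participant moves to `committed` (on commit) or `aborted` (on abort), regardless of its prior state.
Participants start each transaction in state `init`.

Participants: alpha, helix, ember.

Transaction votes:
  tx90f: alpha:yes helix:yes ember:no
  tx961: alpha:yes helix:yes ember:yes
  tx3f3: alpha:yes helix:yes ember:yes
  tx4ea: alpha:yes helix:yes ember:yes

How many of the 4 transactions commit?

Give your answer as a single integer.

Answer: 3

Derivation:
tx90f: no from ember -> abort (commits=0)
tx961: all yes -> commit (commits=1)
tx3f3: all yes -> commit (commits=2)
tx4ea: all yes -> commit (commits=3)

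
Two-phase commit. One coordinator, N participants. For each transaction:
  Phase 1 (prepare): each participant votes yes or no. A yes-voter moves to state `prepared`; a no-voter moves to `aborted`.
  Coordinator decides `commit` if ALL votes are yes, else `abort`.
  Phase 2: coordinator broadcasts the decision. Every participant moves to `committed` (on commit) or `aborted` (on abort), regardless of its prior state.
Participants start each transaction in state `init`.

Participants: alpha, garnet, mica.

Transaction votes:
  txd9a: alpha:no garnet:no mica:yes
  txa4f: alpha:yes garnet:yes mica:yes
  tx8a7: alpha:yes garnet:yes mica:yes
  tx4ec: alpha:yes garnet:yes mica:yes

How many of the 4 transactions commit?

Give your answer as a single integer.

Answer: 3

Derivation:
txd9a: no from alpha, garnet -> abort (commits=0)
txa4f: all yes -> commit (commits=1)
tx8a7: all yes -> commit (commits=2)
tx4ec: all yes -> commit (commits=3)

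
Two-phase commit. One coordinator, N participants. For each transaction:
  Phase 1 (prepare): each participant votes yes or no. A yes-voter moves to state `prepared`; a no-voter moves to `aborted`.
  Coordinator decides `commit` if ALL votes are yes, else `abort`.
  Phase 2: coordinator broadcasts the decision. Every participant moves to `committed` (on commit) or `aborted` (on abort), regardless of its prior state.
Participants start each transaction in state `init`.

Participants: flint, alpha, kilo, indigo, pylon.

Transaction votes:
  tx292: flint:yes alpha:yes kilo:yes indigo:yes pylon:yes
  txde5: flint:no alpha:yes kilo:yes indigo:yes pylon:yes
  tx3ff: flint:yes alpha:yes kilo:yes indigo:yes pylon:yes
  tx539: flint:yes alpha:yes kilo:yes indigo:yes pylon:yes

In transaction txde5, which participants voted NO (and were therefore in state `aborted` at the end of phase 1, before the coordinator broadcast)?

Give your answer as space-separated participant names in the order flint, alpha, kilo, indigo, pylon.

Txn txde5 phase 1: flint no -> aborted; alpha yes -> prepared; kilo yes -> prepared; indigo yes -> prepared; pylon yes -> prepared

Answer: flint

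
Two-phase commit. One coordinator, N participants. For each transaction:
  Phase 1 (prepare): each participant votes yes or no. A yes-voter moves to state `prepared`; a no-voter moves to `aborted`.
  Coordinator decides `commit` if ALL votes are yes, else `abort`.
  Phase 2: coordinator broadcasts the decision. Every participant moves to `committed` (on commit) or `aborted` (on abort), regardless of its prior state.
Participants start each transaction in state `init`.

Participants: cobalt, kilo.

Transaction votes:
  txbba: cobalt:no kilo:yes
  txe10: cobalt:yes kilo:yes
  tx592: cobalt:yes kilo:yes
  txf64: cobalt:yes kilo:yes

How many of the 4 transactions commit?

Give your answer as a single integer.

txbba: no from cobalt -> abort (commits=0)
txe10: all yes -> commit (commits=1)
tx592: all yes -> commit (commits=2)
txf64: all yes -> commit (commits=3)

Answer: 3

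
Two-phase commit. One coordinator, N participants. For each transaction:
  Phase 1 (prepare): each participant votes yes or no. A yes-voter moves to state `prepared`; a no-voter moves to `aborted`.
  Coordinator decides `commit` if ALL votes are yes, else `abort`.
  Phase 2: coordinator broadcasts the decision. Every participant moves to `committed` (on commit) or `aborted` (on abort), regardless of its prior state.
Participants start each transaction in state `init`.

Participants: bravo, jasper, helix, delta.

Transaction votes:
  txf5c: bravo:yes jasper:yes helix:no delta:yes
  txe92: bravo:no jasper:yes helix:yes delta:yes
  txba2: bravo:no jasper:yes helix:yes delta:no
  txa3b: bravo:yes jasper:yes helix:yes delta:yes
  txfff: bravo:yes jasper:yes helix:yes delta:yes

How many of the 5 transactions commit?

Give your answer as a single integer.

txf5c: no from helix -> abort (commits=0)
txe92: no from bravo -> abort (commits=0)
txba2: no from bravo, delta -> abort (commits=0)
txa3b: all yes -> commit (commits=1)
txfff: all yes -> commit (commits=2)

Answer: 2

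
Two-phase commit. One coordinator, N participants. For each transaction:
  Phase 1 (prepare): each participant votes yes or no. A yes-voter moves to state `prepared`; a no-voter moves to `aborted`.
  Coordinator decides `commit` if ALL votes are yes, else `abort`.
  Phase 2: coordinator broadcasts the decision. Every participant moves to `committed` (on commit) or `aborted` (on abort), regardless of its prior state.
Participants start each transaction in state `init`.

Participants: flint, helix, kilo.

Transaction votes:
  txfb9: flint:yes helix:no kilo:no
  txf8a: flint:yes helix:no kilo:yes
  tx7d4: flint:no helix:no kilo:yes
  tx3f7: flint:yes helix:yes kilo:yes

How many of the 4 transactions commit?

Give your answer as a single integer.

Answer: 1

Derivation:
txfb9: no from helix, kilo -> abort (commits=0)
txf8a: no from helix -> abort (commits=0)
tx7d4: no from flint, helix -> abort (commits=0)
tx3f7: all yes -> commit (commits=1)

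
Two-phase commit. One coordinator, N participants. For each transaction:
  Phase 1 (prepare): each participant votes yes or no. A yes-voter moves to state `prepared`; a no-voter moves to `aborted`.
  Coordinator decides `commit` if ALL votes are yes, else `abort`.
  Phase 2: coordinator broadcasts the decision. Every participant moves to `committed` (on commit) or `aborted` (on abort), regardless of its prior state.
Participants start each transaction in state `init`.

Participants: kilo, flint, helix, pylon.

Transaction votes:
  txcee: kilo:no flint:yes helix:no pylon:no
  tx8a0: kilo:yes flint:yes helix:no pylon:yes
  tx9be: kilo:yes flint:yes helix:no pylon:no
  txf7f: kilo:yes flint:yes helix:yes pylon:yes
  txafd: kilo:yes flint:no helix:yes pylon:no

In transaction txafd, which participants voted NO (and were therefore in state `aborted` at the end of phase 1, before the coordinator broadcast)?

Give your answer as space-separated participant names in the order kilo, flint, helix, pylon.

Txn txafd phase 1: kilo yes -> prepared; flint no -> aborted; helix yes -> prepared; pylon no -> aborted

Answer: flint pylon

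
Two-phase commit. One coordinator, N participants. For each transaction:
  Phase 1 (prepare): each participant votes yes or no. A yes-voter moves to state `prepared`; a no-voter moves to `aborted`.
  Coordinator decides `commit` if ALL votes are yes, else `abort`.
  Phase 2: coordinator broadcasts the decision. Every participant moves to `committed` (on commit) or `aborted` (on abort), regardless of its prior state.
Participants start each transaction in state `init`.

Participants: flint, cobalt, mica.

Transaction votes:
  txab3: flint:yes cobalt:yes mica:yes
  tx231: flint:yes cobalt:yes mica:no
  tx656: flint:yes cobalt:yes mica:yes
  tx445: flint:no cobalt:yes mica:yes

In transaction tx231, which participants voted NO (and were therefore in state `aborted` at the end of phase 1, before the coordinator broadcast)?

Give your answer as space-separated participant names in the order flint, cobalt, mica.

Txn tx231 phase 1: flint yes -> prepared; cobalt yes -> prepared; mica no -> aborted

Answer: mica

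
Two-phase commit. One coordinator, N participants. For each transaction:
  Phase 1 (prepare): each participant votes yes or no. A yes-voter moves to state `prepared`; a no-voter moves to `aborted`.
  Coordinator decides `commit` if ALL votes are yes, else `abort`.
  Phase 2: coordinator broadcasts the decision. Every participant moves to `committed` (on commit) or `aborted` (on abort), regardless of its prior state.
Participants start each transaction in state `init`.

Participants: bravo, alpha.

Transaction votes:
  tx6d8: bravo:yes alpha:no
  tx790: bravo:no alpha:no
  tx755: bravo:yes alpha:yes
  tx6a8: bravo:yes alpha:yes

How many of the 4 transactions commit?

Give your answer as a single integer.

Answer: 2

Derivation:
tx6d8: no from alpha -> abort (commits=0)
tx790: no from bravo, alpha -> abort (commits=0)
tx755: all yes -> commit (commits=1)
tx6a8: all yes -> commit (commits=2)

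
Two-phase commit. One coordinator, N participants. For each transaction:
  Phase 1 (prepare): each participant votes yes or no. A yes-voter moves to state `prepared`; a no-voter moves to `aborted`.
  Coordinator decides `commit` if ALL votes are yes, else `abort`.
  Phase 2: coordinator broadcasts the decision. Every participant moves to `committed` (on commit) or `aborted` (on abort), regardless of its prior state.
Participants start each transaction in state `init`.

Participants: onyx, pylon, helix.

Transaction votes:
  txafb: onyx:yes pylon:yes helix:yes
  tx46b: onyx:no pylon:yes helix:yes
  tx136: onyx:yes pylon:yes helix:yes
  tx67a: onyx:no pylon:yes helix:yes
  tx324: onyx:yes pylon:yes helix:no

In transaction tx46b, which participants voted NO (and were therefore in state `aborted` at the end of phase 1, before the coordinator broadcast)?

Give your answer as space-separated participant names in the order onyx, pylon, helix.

Txn tx46b phase 1: onyx no -> aborted; pylon yes -> prepared; helix yes -> prepared

Answer: onyx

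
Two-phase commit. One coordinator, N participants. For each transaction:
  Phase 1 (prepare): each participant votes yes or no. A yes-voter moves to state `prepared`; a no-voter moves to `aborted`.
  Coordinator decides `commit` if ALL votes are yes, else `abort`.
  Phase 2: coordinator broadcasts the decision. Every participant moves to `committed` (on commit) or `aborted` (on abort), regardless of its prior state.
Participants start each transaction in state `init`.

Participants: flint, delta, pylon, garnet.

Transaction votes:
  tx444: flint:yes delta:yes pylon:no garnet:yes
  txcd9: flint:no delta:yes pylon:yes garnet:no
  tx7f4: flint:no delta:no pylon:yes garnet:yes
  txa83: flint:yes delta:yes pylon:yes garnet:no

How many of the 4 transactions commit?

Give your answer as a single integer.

tx444: no from pylon -> abort (commits=0)
txcd9: no from flint, garnet -> abort (commits=0)
tx7f4: no from flint, delta -> abort (commits=0)
txa83: no from garnet -> abort (commits=0)

Answer: 0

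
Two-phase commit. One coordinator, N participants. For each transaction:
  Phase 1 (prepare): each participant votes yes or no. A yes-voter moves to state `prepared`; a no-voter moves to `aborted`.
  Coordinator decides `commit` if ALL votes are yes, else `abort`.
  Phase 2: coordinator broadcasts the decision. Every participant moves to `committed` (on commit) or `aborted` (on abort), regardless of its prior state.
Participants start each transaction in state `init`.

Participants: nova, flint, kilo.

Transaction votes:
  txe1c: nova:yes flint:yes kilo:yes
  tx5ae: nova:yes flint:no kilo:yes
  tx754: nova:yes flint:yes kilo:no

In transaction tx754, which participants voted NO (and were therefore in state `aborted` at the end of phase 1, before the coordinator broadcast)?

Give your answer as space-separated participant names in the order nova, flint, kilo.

Answer: kilo

Derivation:
Txn tx754 phase 1: nova yes -> prepared; flint yes -> prepared; kilo no -> aborted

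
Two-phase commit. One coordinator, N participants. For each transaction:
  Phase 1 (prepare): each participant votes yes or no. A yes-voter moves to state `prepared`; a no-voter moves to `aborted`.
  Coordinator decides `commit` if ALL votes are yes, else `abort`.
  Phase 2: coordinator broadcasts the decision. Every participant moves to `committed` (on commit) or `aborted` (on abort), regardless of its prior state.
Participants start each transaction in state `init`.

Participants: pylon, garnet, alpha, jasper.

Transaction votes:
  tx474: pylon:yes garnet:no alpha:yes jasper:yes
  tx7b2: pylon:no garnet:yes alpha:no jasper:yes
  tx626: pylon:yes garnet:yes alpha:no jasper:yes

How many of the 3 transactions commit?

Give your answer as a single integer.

tx474: no from garnet -> abort (commits=0)
tx7b2: no from pylon, alpha -> abort (commits=0)
tx626: no from alpha -> abort (commits=0)

Answer: 0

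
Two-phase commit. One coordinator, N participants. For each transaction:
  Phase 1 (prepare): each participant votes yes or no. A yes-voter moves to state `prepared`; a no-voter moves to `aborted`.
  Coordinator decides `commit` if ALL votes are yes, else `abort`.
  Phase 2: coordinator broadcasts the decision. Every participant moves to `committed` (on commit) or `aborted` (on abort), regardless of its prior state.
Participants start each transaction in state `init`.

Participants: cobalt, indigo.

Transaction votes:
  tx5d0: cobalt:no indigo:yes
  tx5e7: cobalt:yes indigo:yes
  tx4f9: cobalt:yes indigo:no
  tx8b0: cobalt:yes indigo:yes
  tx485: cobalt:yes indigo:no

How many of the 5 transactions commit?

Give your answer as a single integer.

tx5d0: no from cobalt -> abort (commits=0)
tx5e7: all yes -> commit (commits=1)
tx4f9: no from indigo -> abort (commits=1)
tx8b0: all yes -> commit (commits=2)
tx485: no from indigo -> abort (commits=2)

Answer: 2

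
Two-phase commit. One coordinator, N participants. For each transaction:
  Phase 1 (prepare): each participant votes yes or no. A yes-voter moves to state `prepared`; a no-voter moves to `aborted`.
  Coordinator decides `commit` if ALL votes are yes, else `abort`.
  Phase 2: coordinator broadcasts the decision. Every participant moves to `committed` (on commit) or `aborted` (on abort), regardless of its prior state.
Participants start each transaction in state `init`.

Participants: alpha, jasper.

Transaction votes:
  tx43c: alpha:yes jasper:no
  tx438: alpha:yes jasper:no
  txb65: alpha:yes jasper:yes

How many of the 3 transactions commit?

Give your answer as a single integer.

tx43c: no from jasper -> abort (commits=0)
tx438: no from jasper -> abort (commits=0)
txb65: all yes -> commit (commits=1)

Answer: 1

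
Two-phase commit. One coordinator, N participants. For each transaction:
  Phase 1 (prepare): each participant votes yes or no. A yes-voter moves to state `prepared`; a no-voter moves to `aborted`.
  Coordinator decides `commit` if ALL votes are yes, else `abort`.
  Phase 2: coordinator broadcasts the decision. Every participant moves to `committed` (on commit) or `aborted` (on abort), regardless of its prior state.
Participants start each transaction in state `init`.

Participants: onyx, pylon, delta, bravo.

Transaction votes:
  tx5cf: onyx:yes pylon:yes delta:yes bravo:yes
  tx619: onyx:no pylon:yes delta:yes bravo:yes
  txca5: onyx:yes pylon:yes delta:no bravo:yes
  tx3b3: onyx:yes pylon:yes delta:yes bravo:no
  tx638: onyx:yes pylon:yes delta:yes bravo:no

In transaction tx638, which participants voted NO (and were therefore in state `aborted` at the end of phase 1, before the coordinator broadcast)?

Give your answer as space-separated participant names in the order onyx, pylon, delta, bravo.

Txn tx638 phase 1: onyx yes -> prepared; pylon yes -> prepared; delta yes -> prepared; bravo no -> aborted

Answer: bravo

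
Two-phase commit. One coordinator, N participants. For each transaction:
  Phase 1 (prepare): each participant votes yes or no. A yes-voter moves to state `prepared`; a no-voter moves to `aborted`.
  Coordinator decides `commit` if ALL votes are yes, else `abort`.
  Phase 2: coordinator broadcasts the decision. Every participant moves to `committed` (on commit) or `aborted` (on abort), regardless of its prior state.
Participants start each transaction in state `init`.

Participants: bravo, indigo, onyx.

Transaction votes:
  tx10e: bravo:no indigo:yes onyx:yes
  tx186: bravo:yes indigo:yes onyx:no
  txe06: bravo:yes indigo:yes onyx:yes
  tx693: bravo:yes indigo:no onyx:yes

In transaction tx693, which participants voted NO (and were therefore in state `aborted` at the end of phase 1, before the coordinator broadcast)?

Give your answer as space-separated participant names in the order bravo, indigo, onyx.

Answer: indigo

Derivation:
Txn tx693 phase 1: bravo yes -> prepared; indigo no -> aborted; onyx yes -> prepared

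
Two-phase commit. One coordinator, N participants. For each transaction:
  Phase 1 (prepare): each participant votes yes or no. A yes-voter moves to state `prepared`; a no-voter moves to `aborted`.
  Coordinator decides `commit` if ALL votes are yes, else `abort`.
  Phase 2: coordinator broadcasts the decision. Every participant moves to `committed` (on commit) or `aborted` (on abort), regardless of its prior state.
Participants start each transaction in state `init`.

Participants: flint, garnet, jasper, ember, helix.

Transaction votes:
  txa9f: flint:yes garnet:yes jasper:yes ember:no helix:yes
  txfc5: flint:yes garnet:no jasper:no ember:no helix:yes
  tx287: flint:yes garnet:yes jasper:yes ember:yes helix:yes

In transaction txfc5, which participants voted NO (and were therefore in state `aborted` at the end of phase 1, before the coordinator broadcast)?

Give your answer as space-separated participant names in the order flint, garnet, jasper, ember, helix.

Txn txfc5 phase 1: flint yes -> prepared; garnet no -> aborted; jasper no -> aborted; ember no -> aborted; helix yes -> prepared

Answer: garnet jasper ember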